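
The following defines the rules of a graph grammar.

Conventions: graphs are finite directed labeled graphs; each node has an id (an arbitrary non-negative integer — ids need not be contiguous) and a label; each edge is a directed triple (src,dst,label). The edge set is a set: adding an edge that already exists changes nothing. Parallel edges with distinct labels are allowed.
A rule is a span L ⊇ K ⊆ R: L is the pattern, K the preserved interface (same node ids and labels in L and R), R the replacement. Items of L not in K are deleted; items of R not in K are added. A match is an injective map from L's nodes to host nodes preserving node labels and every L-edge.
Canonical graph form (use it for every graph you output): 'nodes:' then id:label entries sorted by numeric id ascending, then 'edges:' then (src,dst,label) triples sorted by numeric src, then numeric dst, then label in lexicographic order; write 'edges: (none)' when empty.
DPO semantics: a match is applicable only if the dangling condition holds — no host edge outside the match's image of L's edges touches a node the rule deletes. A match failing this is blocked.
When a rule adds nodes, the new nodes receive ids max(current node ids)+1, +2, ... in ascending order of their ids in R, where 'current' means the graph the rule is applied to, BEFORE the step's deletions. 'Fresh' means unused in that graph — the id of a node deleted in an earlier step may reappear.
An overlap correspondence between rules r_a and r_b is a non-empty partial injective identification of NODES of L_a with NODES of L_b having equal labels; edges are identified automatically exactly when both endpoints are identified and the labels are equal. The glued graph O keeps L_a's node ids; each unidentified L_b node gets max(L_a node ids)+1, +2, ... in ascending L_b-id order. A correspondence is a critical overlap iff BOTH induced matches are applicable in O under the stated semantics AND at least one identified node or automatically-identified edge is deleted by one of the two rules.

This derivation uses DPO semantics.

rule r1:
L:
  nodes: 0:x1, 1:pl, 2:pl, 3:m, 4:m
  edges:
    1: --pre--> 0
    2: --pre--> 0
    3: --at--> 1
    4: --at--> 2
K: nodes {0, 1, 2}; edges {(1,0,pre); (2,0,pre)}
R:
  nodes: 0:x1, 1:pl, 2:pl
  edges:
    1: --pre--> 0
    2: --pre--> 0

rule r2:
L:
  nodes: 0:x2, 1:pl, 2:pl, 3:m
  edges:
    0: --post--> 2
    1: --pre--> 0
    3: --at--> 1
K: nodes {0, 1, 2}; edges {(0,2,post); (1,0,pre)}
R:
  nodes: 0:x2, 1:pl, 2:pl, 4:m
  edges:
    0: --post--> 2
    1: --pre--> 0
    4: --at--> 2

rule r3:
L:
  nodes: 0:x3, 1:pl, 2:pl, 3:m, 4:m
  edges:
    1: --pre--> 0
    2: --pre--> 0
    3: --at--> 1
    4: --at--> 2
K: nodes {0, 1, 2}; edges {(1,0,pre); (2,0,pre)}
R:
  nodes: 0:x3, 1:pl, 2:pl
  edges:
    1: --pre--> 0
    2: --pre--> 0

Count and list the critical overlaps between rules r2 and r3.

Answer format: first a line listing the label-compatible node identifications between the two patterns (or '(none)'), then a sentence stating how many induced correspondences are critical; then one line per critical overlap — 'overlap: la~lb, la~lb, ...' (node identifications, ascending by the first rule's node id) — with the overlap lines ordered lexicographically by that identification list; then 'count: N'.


label-compatible node identifications between L(r2) and L(r3): 1~1, 1~2, 2~1, 2~2, 3~3, 3~4
4 of the induced correspondences are critical overlaps of r2 and r3.
overlap: 1~1, 2~2, 3~3
overlap: 1~1, 3~3
overlap: 1~2, 2~1, 3~4
overlap: 1~2, 3~4
count: 4


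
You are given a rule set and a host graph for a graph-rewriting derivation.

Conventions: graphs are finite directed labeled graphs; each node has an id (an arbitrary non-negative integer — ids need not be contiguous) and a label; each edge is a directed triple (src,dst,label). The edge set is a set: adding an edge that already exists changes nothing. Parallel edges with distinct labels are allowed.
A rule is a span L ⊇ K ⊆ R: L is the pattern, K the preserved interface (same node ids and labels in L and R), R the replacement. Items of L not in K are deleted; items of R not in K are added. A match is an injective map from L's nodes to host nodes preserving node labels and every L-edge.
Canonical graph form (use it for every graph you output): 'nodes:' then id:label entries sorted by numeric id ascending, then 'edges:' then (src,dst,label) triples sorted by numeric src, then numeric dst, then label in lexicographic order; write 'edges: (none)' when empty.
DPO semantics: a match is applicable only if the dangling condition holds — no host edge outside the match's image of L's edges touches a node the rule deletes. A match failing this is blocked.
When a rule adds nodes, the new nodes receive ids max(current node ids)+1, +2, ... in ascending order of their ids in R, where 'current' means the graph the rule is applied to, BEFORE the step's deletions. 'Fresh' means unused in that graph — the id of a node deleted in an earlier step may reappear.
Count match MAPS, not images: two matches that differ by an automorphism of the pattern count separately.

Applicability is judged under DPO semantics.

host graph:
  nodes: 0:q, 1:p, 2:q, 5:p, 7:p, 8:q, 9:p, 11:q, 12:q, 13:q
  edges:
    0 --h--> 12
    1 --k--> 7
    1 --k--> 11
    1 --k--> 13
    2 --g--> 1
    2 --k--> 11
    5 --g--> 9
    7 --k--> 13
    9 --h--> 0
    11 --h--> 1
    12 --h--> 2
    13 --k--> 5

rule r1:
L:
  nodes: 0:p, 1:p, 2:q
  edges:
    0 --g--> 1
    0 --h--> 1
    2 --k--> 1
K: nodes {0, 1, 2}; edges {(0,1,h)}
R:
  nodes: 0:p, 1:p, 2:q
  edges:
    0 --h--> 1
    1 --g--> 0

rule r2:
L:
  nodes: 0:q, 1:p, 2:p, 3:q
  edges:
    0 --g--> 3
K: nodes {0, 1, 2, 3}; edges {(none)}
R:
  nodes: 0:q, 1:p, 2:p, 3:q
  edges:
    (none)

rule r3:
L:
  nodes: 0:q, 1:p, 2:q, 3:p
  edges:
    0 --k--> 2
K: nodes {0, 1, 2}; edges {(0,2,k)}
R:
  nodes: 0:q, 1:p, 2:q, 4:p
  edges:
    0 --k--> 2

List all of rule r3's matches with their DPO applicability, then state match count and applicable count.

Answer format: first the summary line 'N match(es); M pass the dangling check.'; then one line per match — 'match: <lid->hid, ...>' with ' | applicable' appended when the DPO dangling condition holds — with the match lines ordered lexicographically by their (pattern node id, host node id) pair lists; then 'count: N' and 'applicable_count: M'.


12 match(es); 0 pass the dangling check.
match: 0->2, 1->1, 2->11, 3->5
match: 0->2, 1->1, 2->11, 3->7
match: 0->2, 1->1, 2->11, 3->9
match: 0->2, 1->5, 2->11, 3->1
match: 0->2, 1->5, 2->11, 3->7
match: 0->2, 1->5, 2->11, 3->9
match: 0->2, 1->7, 2->11, 3->1
match: 0->2, 1->7, 2->11, 3->5
match: 0->2, 1->7, 2->11, 3->9
match: 0->2, 1->9, 2->11, 3->1
match: 0->2, 1->9, 2->11, 3->5
match: 0->2, 1->9, 2->11, 3->7
count: 12
applicable_count: 0


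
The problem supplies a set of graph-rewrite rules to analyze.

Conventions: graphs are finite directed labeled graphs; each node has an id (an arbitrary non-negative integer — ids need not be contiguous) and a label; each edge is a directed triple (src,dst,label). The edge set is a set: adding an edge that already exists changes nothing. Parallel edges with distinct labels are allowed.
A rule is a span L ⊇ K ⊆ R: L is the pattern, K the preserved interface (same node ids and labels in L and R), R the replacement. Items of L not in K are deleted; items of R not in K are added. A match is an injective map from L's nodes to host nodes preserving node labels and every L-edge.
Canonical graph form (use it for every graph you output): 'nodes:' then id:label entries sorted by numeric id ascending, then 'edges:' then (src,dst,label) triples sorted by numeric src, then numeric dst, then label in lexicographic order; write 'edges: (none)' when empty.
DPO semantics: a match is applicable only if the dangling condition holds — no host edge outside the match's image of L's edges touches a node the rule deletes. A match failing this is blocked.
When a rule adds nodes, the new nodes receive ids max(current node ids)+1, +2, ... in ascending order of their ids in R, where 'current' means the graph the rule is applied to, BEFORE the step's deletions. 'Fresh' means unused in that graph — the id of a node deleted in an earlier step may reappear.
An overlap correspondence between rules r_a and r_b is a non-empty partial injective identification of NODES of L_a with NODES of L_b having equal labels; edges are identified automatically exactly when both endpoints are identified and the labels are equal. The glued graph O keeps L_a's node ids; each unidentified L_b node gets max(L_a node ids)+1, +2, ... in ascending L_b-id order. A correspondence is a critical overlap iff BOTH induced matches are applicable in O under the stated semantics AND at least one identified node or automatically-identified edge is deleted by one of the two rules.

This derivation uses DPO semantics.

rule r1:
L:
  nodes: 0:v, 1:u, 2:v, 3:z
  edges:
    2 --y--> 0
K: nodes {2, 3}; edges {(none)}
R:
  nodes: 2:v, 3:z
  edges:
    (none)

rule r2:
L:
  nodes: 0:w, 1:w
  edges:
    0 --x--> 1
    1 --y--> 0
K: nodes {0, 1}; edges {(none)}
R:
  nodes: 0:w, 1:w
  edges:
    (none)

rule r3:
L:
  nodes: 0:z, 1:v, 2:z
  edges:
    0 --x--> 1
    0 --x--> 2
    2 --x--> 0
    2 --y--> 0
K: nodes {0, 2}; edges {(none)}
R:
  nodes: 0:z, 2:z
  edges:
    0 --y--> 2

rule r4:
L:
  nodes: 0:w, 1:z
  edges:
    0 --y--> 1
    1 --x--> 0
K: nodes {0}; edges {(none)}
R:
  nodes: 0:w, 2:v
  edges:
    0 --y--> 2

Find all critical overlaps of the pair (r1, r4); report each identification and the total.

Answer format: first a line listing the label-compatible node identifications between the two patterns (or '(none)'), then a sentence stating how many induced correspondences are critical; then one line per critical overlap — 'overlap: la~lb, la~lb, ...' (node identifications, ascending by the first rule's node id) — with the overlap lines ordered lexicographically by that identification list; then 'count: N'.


label-compatible node identifications between L(r1) and L(r4): 3~1
1 of the induced correspondences is a critical overlap of r1 and r4.
overlap: 3~1
count: 1


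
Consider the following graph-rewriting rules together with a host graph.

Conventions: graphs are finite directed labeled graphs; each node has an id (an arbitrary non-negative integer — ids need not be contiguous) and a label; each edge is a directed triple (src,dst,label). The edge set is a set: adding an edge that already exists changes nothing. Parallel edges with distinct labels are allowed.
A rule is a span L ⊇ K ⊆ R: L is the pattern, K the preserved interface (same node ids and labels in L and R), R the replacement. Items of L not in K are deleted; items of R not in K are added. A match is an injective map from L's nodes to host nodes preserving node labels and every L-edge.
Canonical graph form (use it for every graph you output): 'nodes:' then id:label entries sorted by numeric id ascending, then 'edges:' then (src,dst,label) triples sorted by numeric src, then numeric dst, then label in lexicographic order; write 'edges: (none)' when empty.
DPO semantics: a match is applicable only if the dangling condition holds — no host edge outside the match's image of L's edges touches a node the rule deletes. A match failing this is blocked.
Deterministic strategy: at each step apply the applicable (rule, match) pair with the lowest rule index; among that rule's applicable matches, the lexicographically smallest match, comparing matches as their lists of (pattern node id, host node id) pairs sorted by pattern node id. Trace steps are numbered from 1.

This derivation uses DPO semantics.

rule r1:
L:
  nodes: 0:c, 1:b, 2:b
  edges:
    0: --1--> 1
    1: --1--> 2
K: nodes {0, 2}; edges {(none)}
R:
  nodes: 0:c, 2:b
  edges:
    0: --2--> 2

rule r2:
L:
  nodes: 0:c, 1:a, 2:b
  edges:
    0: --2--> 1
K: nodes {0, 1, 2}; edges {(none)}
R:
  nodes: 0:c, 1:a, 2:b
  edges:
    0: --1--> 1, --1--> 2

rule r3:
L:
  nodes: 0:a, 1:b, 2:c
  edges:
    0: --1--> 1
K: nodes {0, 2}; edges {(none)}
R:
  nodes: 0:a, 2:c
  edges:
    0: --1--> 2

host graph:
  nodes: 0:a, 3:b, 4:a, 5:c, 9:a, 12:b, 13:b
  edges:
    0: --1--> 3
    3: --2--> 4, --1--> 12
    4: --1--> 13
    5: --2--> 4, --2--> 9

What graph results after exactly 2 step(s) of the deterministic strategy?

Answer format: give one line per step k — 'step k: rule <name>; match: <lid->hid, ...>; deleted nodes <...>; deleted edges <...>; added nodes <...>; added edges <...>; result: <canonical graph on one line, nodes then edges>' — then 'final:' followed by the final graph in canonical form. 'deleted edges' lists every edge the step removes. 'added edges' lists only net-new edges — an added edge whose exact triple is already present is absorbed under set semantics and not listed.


step 1: rule r2; match: 0->5, 1->4, 2->3; deleted nodes (none); deleted edges (5,4,2); added nodes (none); added edges (5,3,1); (5,4,1); result: nodes: 0:a, 3:b, 4:a, 5:c, 9:a, 12:b, 13:b edges: (0,3,1); (3,4,2); (3,12,1); (4,13,1); (5,3,1); (5,4,1); (5,9,2)
step 2: rule r2; match: 0->5, 1->9, 2->3; deleted nodes (none); deleted edges (5,9,2); added nodes (none); added edges (5,9,1); result: nodes: 0:a, 3:b, 4:a, 5:c, 9:a, 12:b, 13:b edges: (0,3,1); (3,4,2); (3,12,1); (4,13,1); (5,3,1); (5,4,1); (5,9,1)
final:
nodes: 0:a, 3:b, 4:a, 5:c, 9:a, 12:b, 13:b
edges: (0,3,1); (3,4,2); (3,12,1); (4,13,1); (5,3,1); (5,4,1); (5,9,1)


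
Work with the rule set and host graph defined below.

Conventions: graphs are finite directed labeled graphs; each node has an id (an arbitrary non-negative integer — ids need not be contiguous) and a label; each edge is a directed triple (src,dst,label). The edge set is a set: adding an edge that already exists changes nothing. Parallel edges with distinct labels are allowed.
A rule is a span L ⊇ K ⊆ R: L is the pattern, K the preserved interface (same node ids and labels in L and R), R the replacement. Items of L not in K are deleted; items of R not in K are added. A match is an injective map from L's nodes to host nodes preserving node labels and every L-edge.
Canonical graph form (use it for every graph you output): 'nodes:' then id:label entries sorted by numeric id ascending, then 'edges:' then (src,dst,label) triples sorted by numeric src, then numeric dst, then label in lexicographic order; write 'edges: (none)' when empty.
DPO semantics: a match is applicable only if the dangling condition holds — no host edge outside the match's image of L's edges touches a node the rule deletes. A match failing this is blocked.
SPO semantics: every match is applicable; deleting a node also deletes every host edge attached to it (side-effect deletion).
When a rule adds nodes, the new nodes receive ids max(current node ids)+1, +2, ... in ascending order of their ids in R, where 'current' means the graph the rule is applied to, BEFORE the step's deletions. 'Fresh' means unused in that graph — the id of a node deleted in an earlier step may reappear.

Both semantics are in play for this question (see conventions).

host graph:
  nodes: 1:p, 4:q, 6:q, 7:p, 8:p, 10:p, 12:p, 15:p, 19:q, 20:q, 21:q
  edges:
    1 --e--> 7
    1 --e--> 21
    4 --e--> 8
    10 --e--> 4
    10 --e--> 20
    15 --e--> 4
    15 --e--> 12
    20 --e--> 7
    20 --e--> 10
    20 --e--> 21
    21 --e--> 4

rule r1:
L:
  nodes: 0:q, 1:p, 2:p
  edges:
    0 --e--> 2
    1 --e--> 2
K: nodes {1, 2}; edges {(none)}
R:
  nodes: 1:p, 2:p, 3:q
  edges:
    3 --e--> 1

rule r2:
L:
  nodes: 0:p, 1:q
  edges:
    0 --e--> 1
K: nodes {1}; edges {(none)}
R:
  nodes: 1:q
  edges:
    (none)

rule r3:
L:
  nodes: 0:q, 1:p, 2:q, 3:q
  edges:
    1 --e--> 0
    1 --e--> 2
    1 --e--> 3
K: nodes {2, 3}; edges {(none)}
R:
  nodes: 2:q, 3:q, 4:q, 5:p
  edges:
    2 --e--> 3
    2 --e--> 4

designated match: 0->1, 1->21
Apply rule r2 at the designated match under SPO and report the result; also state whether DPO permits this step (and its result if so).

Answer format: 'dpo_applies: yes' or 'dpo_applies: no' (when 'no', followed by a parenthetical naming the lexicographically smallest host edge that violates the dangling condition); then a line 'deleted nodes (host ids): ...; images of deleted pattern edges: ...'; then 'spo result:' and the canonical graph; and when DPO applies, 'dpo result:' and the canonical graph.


dpo_applies: no
(the rule deletes node 1, which keeps host edge (1,7,e) outside the match image — the dangling condition fails, DPO blocks; SPO proceeds and side-deletes such edges)
deleted nodes (host ids): 1; images of deleted pattern edges: (1,21,e)
spo result:
nodes: 4:q, 6:q, 7:p, 8:p, 10:p, 12:p, 15:p, 19:q, 20:q, 21:q
edges: (4,8,e); (10,4,e); (10,20,e); (15,4,e); (15,12,e); (20,7,e); (20,10,e); (20,21,e); (21,4,e)


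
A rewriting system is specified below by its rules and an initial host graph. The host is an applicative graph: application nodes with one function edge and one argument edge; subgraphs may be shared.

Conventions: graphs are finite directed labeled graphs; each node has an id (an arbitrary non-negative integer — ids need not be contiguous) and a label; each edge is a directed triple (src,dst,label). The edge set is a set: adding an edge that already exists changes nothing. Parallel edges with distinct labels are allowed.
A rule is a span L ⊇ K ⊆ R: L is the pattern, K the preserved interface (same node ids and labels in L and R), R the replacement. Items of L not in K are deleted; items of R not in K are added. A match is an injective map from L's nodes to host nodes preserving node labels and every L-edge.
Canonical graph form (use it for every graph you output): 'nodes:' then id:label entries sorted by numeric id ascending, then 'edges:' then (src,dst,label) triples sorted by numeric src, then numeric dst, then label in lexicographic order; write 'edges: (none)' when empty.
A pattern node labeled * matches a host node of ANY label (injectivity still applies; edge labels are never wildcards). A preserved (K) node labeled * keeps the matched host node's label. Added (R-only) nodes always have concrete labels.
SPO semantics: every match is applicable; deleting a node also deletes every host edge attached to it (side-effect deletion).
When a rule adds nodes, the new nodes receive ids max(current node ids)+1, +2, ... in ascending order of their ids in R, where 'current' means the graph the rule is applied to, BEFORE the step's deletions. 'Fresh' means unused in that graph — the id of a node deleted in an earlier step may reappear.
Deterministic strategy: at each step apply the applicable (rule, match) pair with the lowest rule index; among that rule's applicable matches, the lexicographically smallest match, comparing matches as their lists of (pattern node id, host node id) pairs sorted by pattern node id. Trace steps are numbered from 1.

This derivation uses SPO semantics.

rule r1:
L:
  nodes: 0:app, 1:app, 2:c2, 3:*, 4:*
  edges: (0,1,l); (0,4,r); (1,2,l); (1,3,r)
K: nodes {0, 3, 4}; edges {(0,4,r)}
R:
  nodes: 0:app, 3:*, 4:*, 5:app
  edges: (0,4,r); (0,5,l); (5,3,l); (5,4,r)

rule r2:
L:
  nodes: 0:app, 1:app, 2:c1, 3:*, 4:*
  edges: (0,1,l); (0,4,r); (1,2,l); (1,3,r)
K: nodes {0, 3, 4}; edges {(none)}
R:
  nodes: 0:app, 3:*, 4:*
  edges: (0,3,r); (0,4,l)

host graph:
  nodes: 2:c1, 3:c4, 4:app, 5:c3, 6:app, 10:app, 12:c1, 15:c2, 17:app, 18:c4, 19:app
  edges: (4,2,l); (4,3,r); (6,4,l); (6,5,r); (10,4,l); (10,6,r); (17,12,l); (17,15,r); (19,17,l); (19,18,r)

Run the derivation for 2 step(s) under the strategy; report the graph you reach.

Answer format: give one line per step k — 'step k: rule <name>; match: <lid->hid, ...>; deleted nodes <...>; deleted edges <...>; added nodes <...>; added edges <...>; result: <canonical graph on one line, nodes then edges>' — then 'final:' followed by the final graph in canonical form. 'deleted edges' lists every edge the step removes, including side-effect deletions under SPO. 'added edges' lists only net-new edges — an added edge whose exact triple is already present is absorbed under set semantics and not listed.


step 1: rule r2; match: 0->6, 1->4, 2->2, 3->3, 4->5; deleted nodes 2, 4; deleted edges (4,2,l); (4,3,r); (6,4,l); (6,5,r); (10,4,l); added nodes (none); added edges (6,3,r); (6,5,l); result: nodes: 3:c4, 5:c3, 6:app, 10:app, 12:c1, 15:c2, 17:app, 18:c4, 19:app edges: (6,3,r); (6,5,l); (10,6,r); (17,12,l); (17,15,r); (19,17,l); (19,18,r)
step 2: rule r2; match: 0->19, 1->17, 2->12, 3->15, 4->18; deleted nodes 12, 17; deleted edges (17,12,l); (17,15,r); (19,17,l); (19,18,r); added nodes (none); added edges (19,15,r); (19,18,l); result: nodes: 3:c4, 5:c3, 6:app, 10:app, 15:c2, 18:c4, 19:app edges: (6,3,r); (6,5,l); (10,6,r); (19,15,r); (19,18,l)
final:
nodes: 3:c4, 5:c3, 6:app, 10:app, 15:c2, 18:c4, 19:app
edges: (6,3,r); (6,5,l); (10,6,r); (19,15,r); (19,18,l)


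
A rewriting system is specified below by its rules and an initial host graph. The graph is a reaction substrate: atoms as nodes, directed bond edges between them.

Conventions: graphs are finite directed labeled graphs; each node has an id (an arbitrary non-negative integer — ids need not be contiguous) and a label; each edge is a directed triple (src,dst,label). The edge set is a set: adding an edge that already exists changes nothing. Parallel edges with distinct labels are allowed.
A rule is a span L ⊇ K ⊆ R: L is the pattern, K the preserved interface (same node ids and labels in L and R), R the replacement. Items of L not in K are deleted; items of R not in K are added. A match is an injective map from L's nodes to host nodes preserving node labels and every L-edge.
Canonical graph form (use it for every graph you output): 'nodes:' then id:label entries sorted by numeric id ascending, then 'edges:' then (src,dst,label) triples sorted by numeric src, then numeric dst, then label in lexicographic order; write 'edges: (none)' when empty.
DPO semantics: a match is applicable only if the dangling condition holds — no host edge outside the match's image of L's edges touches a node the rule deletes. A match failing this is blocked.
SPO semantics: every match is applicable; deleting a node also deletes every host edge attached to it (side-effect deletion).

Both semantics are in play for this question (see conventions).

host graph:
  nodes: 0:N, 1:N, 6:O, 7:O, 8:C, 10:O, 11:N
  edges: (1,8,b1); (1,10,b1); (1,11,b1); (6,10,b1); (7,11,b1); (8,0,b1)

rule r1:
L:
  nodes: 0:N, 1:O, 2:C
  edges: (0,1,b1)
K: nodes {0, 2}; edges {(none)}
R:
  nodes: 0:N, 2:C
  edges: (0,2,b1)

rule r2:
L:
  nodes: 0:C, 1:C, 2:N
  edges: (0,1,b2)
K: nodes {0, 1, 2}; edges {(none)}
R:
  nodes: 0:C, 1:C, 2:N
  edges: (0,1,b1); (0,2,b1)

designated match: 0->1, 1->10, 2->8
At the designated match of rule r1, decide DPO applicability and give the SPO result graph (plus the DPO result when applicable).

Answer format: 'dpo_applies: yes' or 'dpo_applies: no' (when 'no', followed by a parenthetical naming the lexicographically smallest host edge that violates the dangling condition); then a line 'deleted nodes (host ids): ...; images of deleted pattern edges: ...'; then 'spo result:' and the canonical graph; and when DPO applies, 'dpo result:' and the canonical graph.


dpo_applies: no
(the rule deletes node 10, which keeps host edge (6,10,b1) outside the match image — the dangling condition fails, DPO blocks; SPO proceeds and side-deletes such edges)
deleted nodes (host ids): 10; images of deleted pattern edges: (1,10,b1)
spo result:
nodes: 0:N, 1:N, 6:O, 7:O, 8:C, 11:N
edges: (1,8,b1); (1,11,b1); (7,11,b1); (8,0,b1)


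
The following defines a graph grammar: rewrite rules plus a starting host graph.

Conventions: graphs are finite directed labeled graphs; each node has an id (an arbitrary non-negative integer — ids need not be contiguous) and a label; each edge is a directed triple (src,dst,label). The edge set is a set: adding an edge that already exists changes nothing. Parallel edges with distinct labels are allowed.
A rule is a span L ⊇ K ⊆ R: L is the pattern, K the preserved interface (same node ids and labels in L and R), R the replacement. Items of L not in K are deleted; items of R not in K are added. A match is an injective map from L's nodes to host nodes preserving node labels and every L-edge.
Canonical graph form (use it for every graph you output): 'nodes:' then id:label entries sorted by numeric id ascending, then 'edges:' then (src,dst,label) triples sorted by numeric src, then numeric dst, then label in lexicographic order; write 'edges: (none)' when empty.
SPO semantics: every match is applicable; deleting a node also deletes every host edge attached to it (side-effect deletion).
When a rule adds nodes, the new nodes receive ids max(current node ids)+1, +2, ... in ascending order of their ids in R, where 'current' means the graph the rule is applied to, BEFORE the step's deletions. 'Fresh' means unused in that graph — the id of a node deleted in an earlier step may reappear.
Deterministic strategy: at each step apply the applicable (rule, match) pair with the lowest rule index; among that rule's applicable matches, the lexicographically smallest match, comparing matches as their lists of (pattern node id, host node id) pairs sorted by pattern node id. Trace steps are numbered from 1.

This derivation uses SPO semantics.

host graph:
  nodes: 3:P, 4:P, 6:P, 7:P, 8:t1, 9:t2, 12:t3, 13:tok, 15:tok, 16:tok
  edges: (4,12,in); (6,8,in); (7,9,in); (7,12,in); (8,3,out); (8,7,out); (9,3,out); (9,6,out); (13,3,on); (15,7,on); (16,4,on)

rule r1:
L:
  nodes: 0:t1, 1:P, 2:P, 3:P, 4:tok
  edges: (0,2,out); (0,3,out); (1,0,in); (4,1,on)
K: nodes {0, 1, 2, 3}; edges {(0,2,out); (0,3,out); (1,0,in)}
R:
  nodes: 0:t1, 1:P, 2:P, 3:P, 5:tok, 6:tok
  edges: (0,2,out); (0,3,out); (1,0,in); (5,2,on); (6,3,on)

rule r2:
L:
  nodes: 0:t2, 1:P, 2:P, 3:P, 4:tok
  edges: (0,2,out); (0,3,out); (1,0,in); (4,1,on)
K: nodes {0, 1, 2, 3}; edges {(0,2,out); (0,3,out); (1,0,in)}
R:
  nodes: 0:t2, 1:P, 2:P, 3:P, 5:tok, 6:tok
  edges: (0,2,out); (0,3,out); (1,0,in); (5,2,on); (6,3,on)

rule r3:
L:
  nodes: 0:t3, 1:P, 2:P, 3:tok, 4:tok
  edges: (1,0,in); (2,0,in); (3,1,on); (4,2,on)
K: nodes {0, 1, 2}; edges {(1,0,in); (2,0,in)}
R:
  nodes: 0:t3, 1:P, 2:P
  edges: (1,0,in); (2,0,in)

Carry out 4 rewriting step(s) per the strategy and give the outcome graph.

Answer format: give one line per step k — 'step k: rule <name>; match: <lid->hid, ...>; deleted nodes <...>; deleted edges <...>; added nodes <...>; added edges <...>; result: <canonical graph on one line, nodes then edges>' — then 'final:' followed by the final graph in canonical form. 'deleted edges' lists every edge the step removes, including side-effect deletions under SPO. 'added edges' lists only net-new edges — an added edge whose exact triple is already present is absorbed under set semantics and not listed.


step 1: rule r2; match: 0->9, 1->7, 2->3, 3->6, 4->15; deleted nodes 15; deleted edges (15,7,on); added nodes 17, 18; added edges (17,3,on); (18,6,on); result: nodes: 3:P, 4:P, 6:P, 7:P, 8:t1, 9:t2, 12:t3, 13:tok, 16:tok, 17:tok, 18:tok edges: (4,12,in); (6,8,in); (7,9,in); (7,12,in); (8,3,out); (8,7,out); (9,3,out); (9,6,out); (13,3,on); (16,4,on); (17,3,on); (18,6,on)
step 2: rule r1; match: 0->8, 1->6, 2->3, 3->7, 4->18; deleted nodes 18; deleted edges (18,6,on); added nodes 19, 20; added edges (19,3,on); (20,7,on); result: nodes: 3:P, 4:P, 6:P, 7:P, 8:t1, 9:t2, 12:t3, 13:tok, 16:tok, 17:tok, 19:tok, 20:tok edges: (4,12,in); (6,8,in); (7,9,in); (7,12,in); (8,3,out); (8,7,out); (9,3,out); (9,6,out); (13,3,on); (16,4,on); (17,3,on); (19,3,on); (20,7,on)
step 3: rule r2; match: 0->9, 1->7, 2->3, 3->6, 4->20; deleted nodes 20; deleted edges (20,7,on); added nodes 21, 22; added edges (21,3,on); (22,6,on); result: nodes: 3:P, 4:P, 6:P, 7:P, 8:t1, 9:t2, 12:t3, 13:tok, 16:tok, 17:tok, 19:tok, 21:tok, 22:tok edges: (4,12,in); (6,8,in); (7,9,in); (7,12,in); (8,3,out); (8,7,out); (9,3,out); (9,6,out); (13,3,on); (16,4,on); (17,3,on); (19,3,on); (21,3,on); (22,6,on)
step 4: rule r1; match: 0->8, 1->6, 2->3, 3->7, 4->22; deleted nodes 22; deleted edges (22,6,on); added nodes 23, 24; added edges (23,3,on); (24,7,on); result: nodes: 3:P, 4:P, 6:P, 7:P, 8:t1, 9:t2, 12:t3, 13:tok, 16:tok, 17:tok, 19:tok, 21:tok, 23:tok, 24:tok edges: (4,12,in); (6,8,in); (7,9,in); (7,12,in); (8,3,out); (8,7,out); (9,3,out); (9,6,out); (13,3,on); (16,4,on); (17,3,on); (19,3,on); (21,3,on); (23,3,on); (24,7,on)
final:
nodes: 3:P, 4:P, 6:P, 7:P, 8:t1, 9:t2, 12:t3, 13:tok, 16:tok, 17:tok, 19:tok, 21:tok, 23:tok, 24:tok
edges: (4,12,in); (6,8,in); (7,9,in); (7,12,in); (8,3,out); (8,7,out); (9,3,out); (9,6,out); (13,3,on); (16,4,on); (17,3,on); (19,3,on); (21,3,on); (23,3,on); (24,7,on)


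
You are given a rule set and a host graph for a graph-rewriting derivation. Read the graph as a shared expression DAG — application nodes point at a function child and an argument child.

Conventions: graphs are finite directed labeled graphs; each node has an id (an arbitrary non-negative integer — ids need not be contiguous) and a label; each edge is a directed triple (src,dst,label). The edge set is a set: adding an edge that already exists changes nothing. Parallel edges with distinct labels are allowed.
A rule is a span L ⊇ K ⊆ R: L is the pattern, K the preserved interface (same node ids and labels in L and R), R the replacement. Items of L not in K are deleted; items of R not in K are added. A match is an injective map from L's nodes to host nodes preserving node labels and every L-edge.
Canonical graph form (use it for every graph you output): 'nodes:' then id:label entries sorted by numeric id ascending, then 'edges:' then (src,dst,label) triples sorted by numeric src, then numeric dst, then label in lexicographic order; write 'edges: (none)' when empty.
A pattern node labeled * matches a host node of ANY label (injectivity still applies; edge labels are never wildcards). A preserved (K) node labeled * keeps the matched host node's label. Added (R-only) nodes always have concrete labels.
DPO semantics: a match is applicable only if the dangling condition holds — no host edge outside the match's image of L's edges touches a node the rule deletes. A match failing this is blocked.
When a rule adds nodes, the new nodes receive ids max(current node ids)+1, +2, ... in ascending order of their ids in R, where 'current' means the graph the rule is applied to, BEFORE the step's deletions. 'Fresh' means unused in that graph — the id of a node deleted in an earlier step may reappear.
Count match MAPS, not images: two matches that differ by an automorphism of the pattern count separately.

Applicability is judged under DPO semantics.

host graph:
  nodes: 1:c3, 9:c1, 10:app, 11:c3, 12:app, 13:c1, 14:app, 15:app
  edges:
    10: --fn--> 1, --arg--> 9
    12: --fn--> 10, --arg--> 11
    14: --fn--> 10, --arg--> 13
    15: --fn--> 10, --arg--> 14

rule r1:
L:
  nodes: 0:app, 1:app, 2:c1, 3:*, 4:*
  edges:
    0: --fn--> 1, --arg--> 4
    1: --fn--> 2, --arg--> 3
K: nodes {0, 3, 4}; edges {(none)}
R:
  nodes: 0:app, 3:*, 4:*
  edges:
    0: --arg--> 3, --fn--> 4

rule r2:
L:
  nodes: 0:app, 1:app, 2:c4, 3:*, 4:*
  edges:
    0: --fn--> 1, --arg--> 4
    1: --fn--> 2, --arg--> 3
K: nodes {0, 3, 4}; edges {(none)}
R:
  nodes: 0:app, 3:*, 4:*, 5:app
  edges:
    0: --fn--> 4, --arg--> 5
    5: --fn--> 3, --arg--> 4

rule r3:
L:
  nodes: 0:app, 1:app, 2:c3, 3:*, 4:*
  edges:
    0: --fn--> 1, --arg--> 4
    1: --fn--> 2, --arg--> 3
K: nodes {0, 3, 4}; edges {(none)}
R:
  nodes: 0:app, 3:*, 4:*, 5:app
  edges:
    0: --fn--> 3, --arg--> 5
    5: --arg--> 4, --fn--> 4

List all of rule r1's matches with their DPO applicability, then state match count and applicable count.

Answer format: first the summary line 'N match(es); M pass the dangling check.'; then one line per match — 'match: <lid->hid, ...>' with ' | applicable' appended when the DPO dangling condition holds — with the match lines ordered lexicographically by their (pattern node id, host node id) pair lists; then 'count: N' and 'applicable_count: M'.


0 match(es); 0 pass the dangling check.
count: 0
applicable_count: 0


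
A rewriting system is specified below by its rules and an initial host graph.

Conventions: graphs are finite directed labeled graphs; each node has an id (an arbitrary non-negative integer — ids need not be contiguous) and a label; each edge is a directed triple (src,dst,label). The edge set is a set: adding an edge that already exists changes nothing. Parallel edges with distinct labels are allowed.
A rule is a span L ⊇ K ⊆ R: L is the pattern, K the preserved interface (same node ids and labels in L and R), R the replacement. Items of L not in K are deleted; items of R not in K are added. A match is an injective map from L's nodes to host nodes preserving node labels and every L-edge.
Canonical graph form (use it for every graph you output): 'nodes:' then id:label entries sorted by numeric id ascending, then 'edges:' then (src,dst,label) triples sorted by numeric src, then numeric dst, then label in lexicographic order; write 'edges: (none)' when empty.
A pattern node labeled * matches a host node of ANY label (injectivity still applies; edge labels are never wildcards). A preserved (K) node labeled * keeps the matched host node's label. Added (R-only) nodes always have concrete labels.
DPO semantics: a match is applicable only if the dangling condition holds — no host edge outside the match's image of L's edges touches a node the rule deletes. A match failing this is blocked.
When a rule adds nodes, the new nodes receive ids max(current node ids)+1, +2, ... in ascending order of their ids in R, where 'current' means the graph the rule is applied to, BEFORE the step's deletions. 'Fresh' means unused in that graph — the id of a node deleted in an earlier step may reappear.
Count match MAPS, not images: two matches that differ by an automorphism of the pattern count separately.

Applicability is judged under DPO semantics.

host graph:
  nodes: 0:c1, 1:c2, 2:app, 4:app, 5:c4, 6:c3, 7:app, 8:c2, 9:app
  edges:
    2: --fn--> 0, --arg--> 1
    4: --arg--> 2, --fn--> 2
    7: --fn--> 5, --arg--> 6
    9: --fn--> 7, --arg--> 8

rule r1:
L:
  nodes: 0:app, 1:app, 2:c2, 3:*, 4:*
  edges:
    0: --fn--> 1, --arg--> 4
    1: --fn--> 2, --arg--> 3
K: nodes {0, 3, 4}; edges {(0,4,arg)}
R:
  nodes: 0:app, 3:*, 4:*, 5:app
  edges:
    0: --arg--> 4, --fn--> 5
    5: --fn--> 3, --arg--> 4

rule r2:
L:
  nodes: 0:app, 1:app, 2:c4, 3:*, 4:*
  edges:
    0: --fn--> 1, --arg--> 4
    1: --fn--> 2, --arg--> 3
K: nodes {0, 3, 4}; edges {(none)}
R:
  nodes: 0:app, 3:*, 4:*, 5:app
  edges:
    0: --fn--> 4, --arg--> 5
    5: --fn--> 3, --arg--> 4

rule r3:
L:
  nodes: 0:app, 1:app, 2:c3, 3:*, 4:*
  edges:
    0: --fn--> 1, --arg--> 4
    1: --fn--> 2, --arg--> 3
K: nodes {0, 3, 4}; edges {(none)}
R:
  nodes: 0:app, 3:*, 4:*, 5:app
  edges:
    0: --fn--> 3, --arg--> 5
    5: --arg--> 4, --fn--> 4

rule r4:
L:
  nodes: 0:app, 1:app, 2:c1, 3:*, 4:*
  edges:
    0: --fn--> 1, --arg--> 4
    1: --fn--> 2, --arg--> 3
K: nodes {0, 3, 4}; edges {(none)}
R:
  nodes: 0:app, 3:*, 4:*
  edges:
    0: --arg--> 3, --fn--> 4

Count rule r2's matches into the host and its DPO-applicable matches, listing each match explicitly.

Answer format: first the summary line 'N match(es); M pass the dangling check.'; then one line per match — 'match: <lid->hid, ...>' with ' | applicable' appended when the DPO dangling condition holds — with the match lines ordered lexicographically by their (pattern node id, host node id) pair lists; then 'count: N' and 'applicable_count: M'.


1 match(es); 1 pass the dangling check.
match: 0->9, 1->7, 2->5, 3->6, 4->8 | applicable
count: 1
applicable_count: 1


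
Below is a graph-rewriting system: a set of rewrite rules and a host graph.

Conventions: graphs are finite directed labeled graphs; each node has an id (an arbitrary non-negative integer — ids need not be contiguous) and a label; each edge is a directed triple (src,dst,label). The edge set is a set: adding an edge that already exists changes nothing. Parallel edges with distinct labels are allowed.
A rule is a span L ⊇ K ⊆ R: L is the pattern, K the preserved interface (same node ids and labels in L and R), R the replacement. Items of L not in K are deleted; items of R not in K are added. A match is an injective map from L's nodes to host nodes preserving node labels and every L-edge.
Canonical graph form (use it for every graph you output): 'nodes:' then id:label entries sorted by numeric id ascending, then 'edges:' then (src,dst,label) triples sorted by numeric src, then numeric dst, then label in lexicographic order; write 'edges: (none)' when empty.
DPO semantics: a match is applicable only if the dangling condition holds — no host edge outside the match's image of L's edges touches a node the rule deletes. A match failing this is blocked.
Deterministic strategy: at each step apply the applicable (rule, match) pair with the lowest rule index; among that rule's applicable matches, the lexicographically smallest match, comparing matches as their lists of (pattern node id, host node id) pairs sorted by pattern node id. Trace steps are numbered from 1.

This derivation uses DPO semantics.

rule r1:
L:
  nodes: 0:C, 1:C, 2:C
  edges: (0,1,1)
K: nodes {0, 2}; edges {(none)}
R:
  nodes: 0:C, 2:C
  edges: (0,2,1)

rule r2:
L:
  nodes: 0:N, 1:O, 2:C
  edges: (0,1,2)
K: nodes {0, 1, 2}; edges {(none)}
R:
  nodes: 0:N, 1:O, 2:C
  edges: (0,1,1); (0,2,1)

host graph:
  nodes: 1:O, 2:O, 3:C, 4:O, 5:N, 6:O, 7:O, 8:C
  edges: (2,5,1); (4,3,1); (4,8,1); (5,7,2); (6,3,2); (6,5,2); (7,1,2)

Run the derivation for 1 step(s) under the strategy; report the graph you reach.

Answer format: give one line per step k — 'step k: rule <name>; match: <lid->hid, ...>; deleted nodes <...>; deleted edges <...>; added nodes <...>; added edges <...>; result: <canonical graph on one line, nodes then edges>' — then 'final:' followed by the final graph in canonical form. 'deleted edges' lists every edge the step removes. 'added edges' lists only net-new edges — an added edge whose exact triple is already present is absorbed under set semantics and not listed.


step 1: rule r2; match: 0->5, 1->7, 2->3; deleted nodes (none); deleted edges (5,7,2); added nodes (none); added edges (5,3,1); (5,7,1); result: nodes: 1:O, 2:O, 3:C, 4:O, 5:N, 6:O, 7:O, 8:C edges: (2,5,1); (4,3,1); (4,8,1); (5,3,1); (5,7,1); (6,3,2); (6,5,2); (7,1,2)
final:
nodes: 1:O, 2:O, 3:C, 4:O, 5:N, 6:O, 7:O, 8:C
edges: (2,5,1); (4,3,1); (4,8,1); (5,3,1); (5,7,1); (6,3,2); (6,5,2); (7,1,2)


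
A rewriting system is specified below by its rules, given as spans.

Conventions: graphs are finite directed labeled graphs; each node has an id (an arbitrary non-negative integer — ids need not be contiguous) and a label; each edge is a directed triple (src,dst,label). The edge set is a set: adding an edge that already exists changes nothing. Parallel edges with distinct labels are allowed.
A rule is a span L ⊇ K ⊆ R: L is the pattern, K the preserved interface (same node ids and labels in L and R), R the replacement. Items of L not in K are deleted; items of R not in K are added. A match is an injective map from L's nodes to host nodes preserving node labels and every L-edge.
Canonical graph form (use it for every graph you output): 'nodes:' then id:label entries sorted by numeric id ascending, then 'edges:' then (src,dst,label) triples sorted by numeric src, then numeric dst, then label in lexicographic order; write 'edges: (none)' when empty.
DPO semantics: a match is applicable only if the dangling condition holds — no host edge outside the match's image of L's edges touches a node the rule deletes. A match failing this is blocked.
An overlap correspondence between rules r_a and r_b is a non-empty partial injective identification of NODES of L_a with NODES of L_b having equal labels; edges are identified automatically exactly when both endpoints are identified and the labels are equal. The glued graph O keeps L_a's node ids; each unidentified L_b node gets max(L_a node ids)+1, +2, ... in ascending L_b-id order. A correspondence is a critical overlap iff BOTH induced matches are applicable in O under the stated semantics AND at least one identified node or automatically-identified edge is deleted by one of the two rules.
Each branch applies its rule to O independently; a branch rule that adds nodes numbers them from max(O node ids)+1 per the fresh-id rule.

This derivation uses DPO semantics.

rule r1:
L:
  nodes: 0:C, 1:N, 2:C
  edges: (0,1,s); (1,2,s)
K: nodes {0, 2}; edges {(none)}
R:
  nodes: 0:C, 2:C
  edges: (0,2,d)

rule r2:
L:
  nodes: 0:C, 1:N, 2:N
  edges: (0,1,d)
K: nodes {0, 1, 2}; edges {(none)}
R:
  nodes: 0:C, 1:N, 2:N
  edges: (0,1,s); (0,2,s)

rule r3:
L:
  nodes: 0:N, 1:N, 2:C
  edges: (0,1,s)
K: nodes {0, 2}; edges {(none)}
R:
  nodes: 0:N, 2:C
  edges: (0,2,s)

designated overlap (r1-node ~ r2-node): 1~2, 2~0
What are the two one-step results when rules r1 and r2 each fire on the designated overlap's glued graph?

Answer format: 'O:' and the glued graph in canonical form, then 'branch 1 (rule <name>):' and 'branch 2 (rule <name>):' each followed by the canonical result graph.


O:
nodes: 0:C, 1:N, 2:C, 3:N
edges: (0,1,s); (1,2,s); (2,3,d)
branch 1 (rule r1):
nodes: 0:C, 2:C, 3:N
edges: (0,2,d); (2,3,d)
branch 2 (rule r2):
nodes: 0:C, 1:N, 2:C, 3:N
edges: (0,1,s); (1,2,s); (2,1,s); (2,3,s)
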